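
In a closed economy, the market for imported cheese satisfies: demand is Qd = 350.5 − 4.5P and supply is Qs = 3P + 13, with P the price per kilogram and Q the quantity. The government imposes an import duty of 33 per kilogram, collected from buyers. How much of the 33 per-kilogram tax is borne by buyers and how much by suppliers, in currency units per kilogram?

Without the tax, 350.5 − 4.5P = 3P + 13 gives 7.5P = 337.5, so P* = 45 and Q* = 148.
With the tax collected from buyers, demand (in seller-price terms) shifts: Qd = 350.5 − 4.5(P + 33).
New equilibrium: buyers pay 58.2, suppliers receive 25.2, Q = 88.6. (Wedge: Pb − Ps = 33.)
Burden on buyers: 13.2; on suppliers: 19.8. (They sum to 33.)
The less price-elastic side of the market bears the larger share of a per-unit tax.

Buyers bear 13.2 per kilogram; suppliers bear 19.8 per kilogram.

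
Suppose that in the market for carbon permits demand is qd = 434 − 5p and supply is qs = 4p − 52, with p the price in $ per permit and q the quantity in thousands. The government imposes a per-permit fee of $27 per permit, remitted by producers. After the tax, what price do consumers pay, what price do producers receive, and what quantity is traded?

Consumers pay $66; producers receive $39; quantity = 104.

Without the tax, 434 − 5p = 4p − 52 gives 9p = 486, so p* = $54 and q* = 164.
With the tax collected from producers, supply shifts: qs = 4(p − 27) − 52.
New equilibrium: consumers pay $66, producers receive $39, q = 104. (Wedge: pb − ps = 27.)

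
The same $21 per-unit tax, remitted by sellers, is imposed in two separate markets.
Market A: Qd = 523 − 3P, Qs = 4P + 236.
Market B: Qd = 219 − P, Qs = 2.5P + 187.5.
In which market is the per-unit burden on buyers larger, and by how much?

Market A: pre-tax P* = $41, Q* = 400; post-tax Q = 364; per-unit burden on buyers = $12.
Market B: pre-tax P* = $9, Q* = 210; post-tax Q = 195; per-unit burden on buyers = $15.
Difference: $12 vs $15 → market B is larger by $3.

Market B, by $3.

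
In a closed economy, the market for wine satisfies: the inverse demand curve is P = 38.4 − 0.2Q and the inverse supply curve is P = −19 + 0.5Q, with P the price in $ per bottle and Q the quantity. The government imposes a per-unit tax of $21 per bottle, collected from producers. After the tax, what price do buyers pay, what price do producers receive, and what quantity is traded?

Buyers pay $28; producers receive $7; quantity = 52.

Rewrite in direct form: Qd = 192 − 5P and Qs = 2P + 38.
Before the tax: set 192 − 5P = 2P + 38 → P* = $22, Q* = 82.
With the tax collected from producers, supply shifts: Qs = 2(P − 21) + 38.
Solving gives Q = 52 with buyers paying $28 and producers receiving $7 (the $21 wedge).
The less price-elastic side of the market bears the larger share of a per-unit tax.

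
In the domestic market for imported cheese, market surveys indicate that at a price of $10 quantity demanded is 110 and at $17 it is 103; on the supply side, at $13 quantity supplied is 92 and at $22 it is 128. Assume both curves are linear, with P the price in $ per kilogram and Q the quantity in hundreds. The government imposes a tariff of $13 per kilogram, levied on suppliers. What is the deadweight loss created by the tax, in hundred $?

Deadweight loss = $67.6 hundred.

Demand slope: (103 − 110)/(17 − 10) = -1, so Qd = 120 − P.
Supply slope: (128 − 92)/(22 − 13) = 4, so Qs = 4P + 40.
Without the tax, 120 − P = 4P + 40 gives 5P = 80, so P* = $16 and Q* = 104.
With the tax collected from suppliers, supply shifts: Qs = 4(P − 13) + 40.
New equilibrium: consumers pay $26.4, suppliers receive $13.4, Q = 93.6. (Wedge: Pb − Ps = 13.)
Quantity falls by |ΔQ| = |104 − 93.6| = 10.4.
DWL = ½ · t · |ΔQ| = ½ · 13 · 10.4 = $67.6.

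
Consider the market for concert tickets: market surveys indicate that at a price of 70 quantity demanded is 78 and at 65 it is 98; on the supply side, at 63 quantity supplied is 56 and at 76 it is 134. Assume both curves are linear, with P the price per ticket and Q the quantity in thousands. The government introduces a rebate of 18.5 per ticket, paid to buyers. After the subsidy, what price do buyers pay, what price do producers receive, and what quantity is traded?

Demand slope: (98 − 78)/(65 − 70) = -4, so Qd = 358 − 4P.
Supply slope: (134 − 56)/(76 − 63) = 6, so Qs = 6P − 322.
Without the subsidy, 358 − 4P = 6P − 322 gives 10P = 680, so P* = 68 and Q* = 86.
With a per-unit subsidy paid to buyers, each effectively pays P − 18.5, so demand becomes Qd = 358 − 4(P − 18.5).
New equilibrium: buyers pay 56.9, producers receive 75.4, Q = 130.4. (Wedge: Pb − Ps = −18.5.)

Buyers pay 56.9; producers receive 75.4; quantity = 130.4.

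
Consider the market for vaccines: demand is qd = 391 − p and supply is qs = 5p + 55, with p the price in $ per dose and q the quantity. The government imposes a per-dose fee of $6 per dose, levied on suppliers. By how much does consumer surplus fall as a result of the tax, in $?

Consumer surplus falls by $1662.5.

Without the tax, 391 − p = 5p + 55 gives 6p = 336, so p* = $56 and q* = 335.
With the tax collected from suppliers, supply shifts: qs = 5(p − 6) + 55.
New equilibrium: buyers pay $61, suppliers receive $55, q = 330. (Wedge: pb − ps = 6.)
ΔCS is the trapezoid between Q = 330 and Q = 335 of height $5: ½ · (335 + 330) · 5 = $1662.5.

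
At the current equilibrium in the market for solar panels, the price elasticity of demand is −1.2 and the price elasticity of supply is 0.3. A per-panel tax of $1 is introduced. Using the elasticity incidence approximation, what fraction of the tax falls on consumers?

Incidence ratio: consumers' share ≈ εs / (εs + |εd|) = 0.3 / (0.3 + 1.2) = 0.2.
Supply is the less elastic side, so consumers bear the smaller share.

Consumers' share ≈ 0.2.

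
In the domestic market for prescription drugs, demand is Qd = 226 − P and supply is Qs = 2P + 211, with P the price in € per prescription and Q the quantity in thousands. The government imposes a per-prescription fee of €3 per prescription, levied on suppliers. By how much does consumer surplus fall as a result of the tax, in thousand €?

Without the tax, 226 − P = 2P + 211 gives 3P = 15, so P* = €5 and Q* = 221.
With the tax collected from suppliers, supply shifts: Qs = 2(P − 3) + 211.
Solving gives Q = 219 with consumers paying €7 and suppliers receiving €4 (the €3 wedge).
ΔCS is the trapezoid between Q = 219 and Q = 221 of height €2: ½ · (221 + 219) · 2 = €440.

Consumer surplus falls by €440 thousand.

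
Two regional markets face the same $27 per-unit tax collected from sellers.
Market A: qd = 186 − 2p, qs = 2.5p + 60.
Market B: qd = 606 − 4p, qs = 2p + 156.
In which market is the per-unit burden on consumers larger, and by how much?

Market A, by $6.

Market A: pre-tax p* = $28, q* = 130; post-tax q = 100; per-unit burden on consumers = $15.
Market B: pre-tax p* = $75, q* = 306; post-tax q = 270; per-unit burden on consumers = $9.
Difference: $15 vs $9 → market A is larger by $6.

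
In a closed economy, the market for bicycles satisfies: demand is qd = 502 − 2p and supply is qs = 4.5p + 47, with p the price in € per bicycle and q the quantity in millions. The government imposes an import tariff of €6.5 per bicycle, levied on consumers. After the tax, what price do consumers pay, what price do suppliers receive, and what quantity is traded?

Before the tax: set 502 − 2p = 4.5p + 47 → p* = €70, q* = 362.
With the tax collected from consumers, demand (in seller-price terms) shifts: qd = 502 − 2(p + 6.5).
New equilibrium: consumers pay €74.5, suppliers receive €68, q = 353. (Wedge: pb − ps = 6.5.)
The less price-elastic side of the market bears the larger share of a per-unit tax.

Consumers pay €74.5; suppliers receive €68; quantity = 353.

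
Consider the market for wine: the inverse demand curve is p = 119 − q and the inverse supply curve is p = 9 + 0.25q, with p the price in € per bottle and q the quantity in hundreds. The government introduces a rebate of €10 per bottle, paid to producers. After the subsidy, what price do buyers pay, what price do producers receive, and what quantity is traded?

Rewrite in direct form: qd = 119 − p and qs = 4p − 36.
Before the subsidy: set 119 − p = 4p − 36 → p* = €31, q* = 88.
With a per-unit subsidy paid to producers, each receives p + 10 per unit sold, so supply becomes qs = 4(p + 10) − 36.
New equilibrium: buyers pay €23, producers receive €33, q = 96. (Wedge: pb − ps = −10.)

Buyers pay €23; producers receive €33; quantity = 96.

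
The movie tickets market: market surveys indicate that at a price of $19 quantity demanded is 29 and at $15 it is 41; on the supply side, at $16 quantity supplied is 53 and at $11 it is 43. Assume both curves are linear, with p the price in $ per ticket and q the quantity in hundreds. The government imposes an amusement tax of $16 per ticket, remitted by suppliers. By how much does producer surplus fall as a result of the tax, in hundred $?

Demand slope: (41 − 29)/(15 − 19) = -3, so qd = 86 − 3p.
Supply slope: (43 − 53)/(11 − 16) = 2, so qs = 2p + 21.
Before the tax: set 86 − 3p = 2p + 21 → p* = $13, q* = 47.
With the tax collected from suppliers, supply shifts: qs = 2(p − 16) + 21.
New equilibrium: consumers pay $19.4, suppliers receive $3.4, q = 27.8. (Wedge: pb − ps = 16.)
ΔPS is the trapezoid between Q = 27.8 and Q = 47 of height $9.6: ½ · (47 + 27.8) · 9.6 = $359.04.

Producer surplus falls by $359.04 hundred.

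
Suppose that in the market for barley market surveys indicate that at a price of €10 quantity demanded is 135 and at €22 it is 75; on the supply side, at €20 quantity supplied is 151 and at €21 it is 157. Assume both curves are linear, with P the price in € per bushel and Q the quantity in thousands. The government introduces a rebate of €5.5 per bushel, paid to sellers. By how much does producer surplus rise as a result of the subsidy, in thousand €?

Producer surplus rises by €306.25 thousand.

Demand slope: (75 − 135)/(22 − 10) = -5, so Qd = 185 − 5P.
Supply slope: (157 − 151)/(21 − 20) = 6, so Qs = 6P + 31.
Before the subsidy: set 185 − 5P = 6P + 31 → P* = €14, Q* = 115.
With a per-unit subsidy paid to sellers, each receives P + 5.5 per unit sold, so supply becomes Qs = 6(P + 5.5) + 31.
Solving gives Q = 130 with consumers paying €11 and sellers receiving €16.5 (the €5.5 wedge).
ΔPS is the trapezoid between Q = 130 and Q = 115 of height €2.5: ½ · (115 + 130) · 2.5 = €306.25.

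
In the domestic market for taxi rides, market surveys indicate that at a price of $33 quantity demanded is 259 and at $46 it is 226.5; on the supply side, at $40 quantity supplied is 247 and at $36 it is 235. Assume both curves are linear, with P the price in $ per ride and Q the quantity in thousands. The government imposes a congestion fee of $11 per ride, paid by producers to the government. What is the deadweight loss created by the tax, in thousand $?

Deadweight loss = $82.5 thousand.

Demand slope: (226.5 − 259)/(46 − 33) = -2.5, so Qd = 341.5 − 2.5P.
Supply slope: (235 − 247)/(36 − 40) = 3, so Qs = 3P + 127.
Without the tax, 341.5 − 2.5P = 3P + 127 gives 5.5P = 214.5, so P* = $39 and Q* = 244.
With the tax collected from producers, supply shifts: Qs = 3(P − 11) + 127.
Solving gives Q = 229 with buyers paying $45 and producers receiving $34 (the $11 wedge).
Quantity falls by |ΔQ| = |244 − 229| = 15.
DWL = ½ · t · |ΔQ| = ½ · 11 · 15 = $82.5.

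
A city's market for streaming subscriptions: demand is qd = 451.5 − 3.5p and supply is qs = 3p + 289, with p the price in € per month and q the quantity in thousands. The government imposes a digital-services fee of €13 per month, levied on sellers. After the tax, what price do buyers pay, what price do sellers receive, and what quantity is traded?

Buyers pay €31; sellers receive €18; quantity = 343.

Before the tax: set 451.5 − 3.5p = 3p + 289 → p* = €25, q* = 364.
With the tax collected from sellers, supply shifts: qs = 3(p − 13) + 289.
New equilibrium: buyers pay €31, sellers receive €18, q = 343. (Wedge: pb − ps = 13.)
The less price-elastic side of the market bears the larger share of a per-unit tax.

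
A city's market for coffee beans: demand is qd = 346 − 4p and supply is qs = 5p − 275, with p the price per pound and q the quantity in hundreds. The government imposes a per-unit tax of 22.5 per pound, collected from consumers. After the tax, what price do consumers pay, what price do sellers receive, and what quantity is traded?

Before the tax: set 346 − 4p = 5p − 275 → p* = 69, q* = 70.
With the tax collected from consumers, demand (in seller-price terms) shifts: qd = 346 − 4(p + 22.5).
Solving gives q = 20 with consumers paying 81.5 and sellers receiving 59 (the 22.5 wedge).
The less price-elastic side of the market bears the larger share of a per-unit tax.

Consumers pay 81.5; sellers receive 59; quantity = 20.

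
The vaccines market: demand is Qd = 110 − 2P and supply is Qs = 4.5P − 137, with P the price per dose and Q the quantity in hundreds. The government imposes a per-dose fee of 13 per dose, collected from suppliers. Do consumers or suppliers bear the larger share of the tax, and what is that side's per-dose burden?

Without the tax, 110 − 2P = 4.5P − 137 gives 6.5P = 247, so P* = 38 and Q* = 34.
With the tax collected from suppliers, supply shifts: Qs = 4.5(P − 13) − 137.
Solving gives Q = 16 with consumers paying 47 and suppliers receiving 34 (the 13 wedge).
Per-dose burden: consumers 9, suppliers 4.
Consumers take the larger share because demand is less price-elastic here (demand slope 2 vs supply slope 4.5).
The less price-elastic side of the market bears the larger share of a per-unit tax.

Consumers bear the larger share: 9 per dose.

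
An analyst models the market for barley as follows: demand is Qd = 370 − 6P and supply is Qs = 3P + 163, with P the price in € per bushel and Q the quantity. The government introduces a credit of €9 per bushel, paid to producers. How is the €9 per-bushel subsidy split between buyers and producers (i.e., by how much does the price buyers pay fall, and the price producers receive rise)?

Without the subsidy, 370 − 6P = 3P + 163 gives 9P = 207, so P* = €23 and Q* = 232.
With a per-unit subsidy paid to producers, each receives P + 9 per unit sold, so supply becomes Qs = 3(P + 9) + 163.
New equilibrium: buyers pay €20, producers receive €29, Q = 250. (Wedge: Pb − Ps = −9.)
Gain to buyers: €3; to producers: €6. (They sum to €9.)

Buyers gain €3 per bushel; producers gain €6 per bushel.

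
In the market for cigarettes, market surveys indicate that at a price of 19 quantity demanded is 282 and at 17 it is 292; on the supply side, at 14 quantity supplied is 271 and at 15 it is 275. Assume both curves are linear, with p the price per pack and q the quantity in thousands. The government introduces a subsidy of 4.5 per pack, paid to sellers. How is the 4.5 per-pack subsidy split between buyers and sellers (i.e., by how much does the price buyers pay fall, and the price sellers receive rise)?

Demand slope: (292 − 282)/(17 − 19) = -5, so qd = 377 − 5p.
Supply slope: (275 − 271)/(15 − 14) = 4, so qs = 4p + 215.
Before the subsidy: set 377 − 5p = 4p + 215 → p* = 18, q* = 287.
With a per-unit subsidy paid to sellers, each receives p + 4.5 per unit sold, so supply becomes qs = 4(p + 4.5) + 215.
New equilibrium: buyers pay 16, sellers receive 20.5, q = 297. (Wedge: pb − ps = −4.5.)
Gain to buyers: 2; to sellers: 2.5. (They sum to 4.5.)

Buyers gain 2 per pack; sellers gain 2.5 per pack.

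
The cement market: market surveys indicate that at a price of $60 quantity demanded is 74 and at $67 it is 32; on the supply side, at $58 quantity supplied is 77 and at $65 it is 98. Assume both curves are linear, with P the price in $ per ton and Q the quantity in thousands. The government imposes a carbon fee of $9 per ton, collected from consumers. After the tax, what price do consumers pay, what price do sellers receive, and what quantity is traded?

Demand slope: (32 − 74)/(67 − 60) = -6, so Qd = 434 − 6P.
Supply slope: (98 − 77)/(65 − 58) = 3, so Qs = 3P − 97.
Without the tax, 434 − 6P = 3P − 97 gives 9P = 531, so P* = $59 and Q* = 80.
With the tax collected from consumers, demand (in seller-price terms) shifts: Qd = 434 − 6(P + 9).
Solving gives Q = 62 with consumers paying $62 and sellers receiving $53 (the $9 wedge).

Consumers pay $62; sellers receive $53; quantity = 62.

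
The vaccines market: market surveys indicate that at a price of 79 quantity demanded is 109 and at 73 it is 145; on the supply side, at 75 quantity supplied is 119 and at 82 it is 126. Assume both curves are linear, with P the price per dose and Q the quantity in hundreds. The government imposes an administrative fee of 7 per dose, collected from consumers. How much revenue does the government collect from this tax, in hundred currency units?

Tax revenue = 805 hundred.

Demand slope: (145 − 109)/(73 − 79) = -6, so Qd = 583 − 6P.
Supply slope: (126 − 119)/(82 − 75) = 1, so Qs = P + 44.
Before the tax: set 583 − 6P = P + 44 → P* = 77, Q* = 121.
With the tax collected from consumers, demand (in seller-price terms) shifts: Qd = 583 − 6(P + 7).
New equilibrium: consumers pay 78, suppliers receive 71, Q = 115. (Wedge: Pb − Ps = 7.)
Revenue = t · Q = 7 · 115 = 805.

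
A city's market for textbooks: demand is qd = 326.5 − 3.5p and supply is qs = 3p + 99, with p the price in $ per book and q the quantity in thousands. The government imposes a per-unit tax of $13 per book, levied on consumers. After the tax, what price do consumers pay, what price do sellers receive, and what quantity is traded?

Before the tax: set 326.5 − 3.5p = 3p + 99 → p* = $35, q* = 204.
With the tax collected from consumers, demand (in seller-price terms) shifts: qd = 326.5 − 3.5(p + 13).
Solving gives q = 183 with consumers paying $41 and sellers receiving $28 (the $13 wedge).
The less price-elastic side of the market bears the larger share of a per-unit tax.

Consumers pay $41; sellers receive $28; quantity = 183.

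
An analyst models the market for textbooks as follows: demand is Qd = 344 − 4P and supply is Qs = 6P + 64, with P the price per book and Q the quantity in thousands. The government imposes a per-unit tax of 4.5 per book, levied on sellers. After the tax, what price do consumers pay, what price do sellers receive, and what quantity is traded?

Consumers pay 30.7; sellers receive 26.2; quantity = 221.2.

Without the tax, 344 − 4P = 6P + 64 gives 10P = 280, so P* = 28 and Q* = 232.
With the tax collected from sellers, supply shifts: Qs = 6(P − 4.5) + 64.
Solving gives Q = 221.2 with consumers paying 30.7 and sellers receiving 26.2 (the 4.5 wedge).
The less price-elastic side of the market bears the larger share of a per-unit tax.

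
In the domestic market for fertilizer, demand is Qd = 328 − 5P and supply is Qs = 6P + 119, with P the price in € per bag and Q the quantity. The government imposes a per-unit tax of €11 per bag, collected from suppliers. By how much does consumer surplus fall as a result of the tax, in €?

Without the tax, 328 − 5P = 6P + 119 gives 11P = 209, so P* = €19 and Q* = 233.
With the tax collected from suppliers, supply shifts: Qs = 6(P − 11) + 119.
Solving gives Q = 203 with buyers paying €25 and suppliers receiving €14 (the €11 wedge).
ΔCS is the trapezoid between Q = 203 and Q = 233 of height €6: ½ · (233 + 203) · 6 = €1308.

Consumer surplus falls by €1308.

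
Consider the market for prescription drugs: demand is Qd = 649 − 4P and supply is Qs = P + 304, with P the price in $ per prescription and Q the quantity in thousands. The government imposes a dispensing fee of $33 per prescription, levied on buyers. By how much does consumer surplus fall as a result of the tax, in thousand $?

Without the tax, 649 − 4P = P + 304 gives 5P = 345, so P* = $69 and Q* = 373.
With the tax collected from buyers, demand (in seller-price terms) shifts: Qd = 649 − 4(P + 33).
Solving gives Q = 346.6 with buyers paying $75.6 and suppliers receiving $42.6 (the $33 wedge).
ΔCS is the trapezoid between Q = 346.6 and Q = 373 of height $6.6: ½ · (373 + 346.6) · 6.6 = $2374.68.

Consumer surplus falls by $2374.68 thousand.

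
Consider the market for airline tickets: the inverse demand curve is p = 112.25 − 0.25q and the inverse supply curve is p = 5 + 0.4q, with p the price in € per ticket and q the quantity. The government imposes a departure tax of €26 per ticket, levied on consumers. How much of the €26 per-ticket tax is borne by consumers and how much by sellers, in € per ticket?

Rewrite in direct form: qd = 449 − 4p and qs = 2.5p − 12.5.
Before the tax: set 449 − 4p = 2.5p − 12.5 → p* = €71, q* = 165.
With the tax collected from consumers, demand (in seller-price terms) shifts: qd = 449 − 4(p + 26).
Solving gives q = 125 with consumers paying €81 and sellers receiving €55 (the €26 wedge).
Burden on consumers: €10; on sellers: €16. (They sum to €26.)
The less price-elastic side of the market bears the larger share of a per-unit tax.

Consumers bear €10 per ticket; sellers bear €16 per ticket.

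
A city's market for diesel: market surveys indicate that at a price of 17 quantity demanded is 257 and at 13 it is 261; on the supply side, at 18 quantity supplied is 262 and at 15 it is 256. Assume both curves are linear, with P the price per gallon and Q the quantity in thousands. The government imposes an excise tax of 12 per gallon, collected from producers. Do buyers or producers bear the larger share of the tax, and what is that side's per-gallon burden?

Buyers bear the larger share: 8 per gallon.

Demand slope: (261 − 257)/(13 − 17) = -1, so Qd = 274 − P.
Supply slope: (256 − 262)/(15 − 18) = 2, so Qs = 2P + 226.
Without the tax, 274 − P = 2P + 226 gives 3P = 48, so P* = 16 and Q* = 258.
With the tax collected from producers, supply shifts: Qs = 2(P − 12) + 226.
Solving gives Q = 250 with buyers paying 24 and producers receiving 12 (the 12 wedge).
Per-gallon burden: buyers 8, producers 4.
Buyers take the larger share because demand is less price-elastic here (demand slope 1 vs supply slope 2).
The less price-elastic side of the market bears the larger share of a per-unit tax.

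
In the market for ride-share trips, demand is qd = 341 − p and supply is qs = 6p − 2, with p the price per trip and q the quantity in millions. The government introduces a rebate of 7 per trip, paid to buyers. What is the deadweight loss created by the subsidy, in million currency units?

Deadweight loss = 21 million.

Before the subsidy: set 341 − p = 6p − 2 → p* = 49, q* = 292.
With a per-unit subsidy paid to buyers, each effectively pays p − 7, so demand becomes qd = 341 − (p − 7).
Solving gives q = 298 with buyers paying 43 and suppliers receiving 50 (the 7 wedge).
Quantity rises by |ΔQ| = |292 − 298| = 6.
DWL = ½ · t · |ΔQ| = ½ · 7 · 6 = 21.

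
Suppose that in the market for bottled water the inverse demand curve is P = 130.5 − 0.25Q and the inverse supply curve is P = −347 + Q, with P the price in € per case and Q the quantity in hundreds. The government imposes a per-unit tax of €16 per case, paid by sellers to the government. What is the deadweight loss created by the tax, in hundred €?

Inverting to Q(P) form: Qd = 522 − 4P; Qs = P + 347.
Without the tax, 522 − 4P = P + 347 gives 5P = 175, so P* = €35 and Q* = 382.
With the tax collected from sellers, supply shifts: Qs = (P − 16) + 347.
Solving gives Q = 369.2 with consumers paying €38.2 and sellers receiving €22.2 (the €16 wedge).
Quantity falls by |ΔQ| = |382 − 369.2| = 12.8.
DWL = ½ · t · |ΔQ| = ½ · 16 · 12.8 = €102.4.

Deadweight loss = €102.4 hundred.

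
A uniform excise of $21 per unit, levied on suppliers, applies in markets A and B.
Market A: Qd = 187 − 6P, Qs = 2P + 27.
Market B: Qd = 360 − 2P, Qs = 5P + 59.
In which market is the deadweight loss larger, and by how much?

Market A: pre-tax P* = $20, Q* = 67; post-tax Q = 35.5; deadweight loss = $330.75.
Market B: pre-tax P* = $43, Q* = 274; post-tax Q = 244; deadweight loss = $315.
Difference: $330.75 vs $315 → market A is larger by $15.75.

Market A, by $15.75.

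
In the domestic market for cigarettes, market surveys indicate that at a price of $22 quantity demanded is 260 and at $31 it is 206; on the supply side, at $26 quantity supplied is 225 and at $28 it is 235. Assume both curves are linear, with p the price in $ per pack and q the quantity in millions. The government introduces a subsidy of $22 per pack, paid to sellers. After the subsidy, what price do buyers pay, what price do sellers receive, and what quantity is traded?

Demand slope: (206 − 260)/(31 − 22) = -6, so qd = 392 − 6p.
Supply slope: (235 − 225)/(28 − 26) = 5, so qs = 5p + 95.
Without the subsidy, 392 − 6p = 5p + 95 gives 11p = 297, so p* = $27 and q* = 230.
With a per-unit subsidy paid to sellers, each receives p + 22 per unit sold, so supply becomes qs = 5(p + 22) + 95.
New equilibrium: buyers pay $17, sellers receive $39, q = 290. (Wedge: pb − ps = −22.)

Buyers pay $17; sellers receive $39; quantity = 290.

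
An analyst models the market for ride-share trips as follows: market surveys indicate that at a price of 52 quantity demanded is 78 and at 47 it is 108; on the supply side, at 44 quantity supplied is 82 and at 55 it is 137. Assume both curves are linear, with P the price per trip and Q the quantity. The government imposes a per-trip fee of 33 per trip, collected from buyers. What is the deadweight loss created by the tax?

Deadweight loss = 1485.

Demand slope: (108 − 78)/(47 − 52) = -6, so Qd = 390 − 6P.
Supply slope: (137 − 82)/(55 − 44) = 5, so Qs = 5P − 138.
Before the tax: set 390 − 6P = 5P − 138 → P* = 48, Q* = 102.
With the tax collected from buyers, demand (in seller-price terms) shifts: Qd = 390 − 6(P + 33).
New equilibrium: buyers pay 63, producers receive 30, Q = 12. (Wedge: Pb − Ps = 33.)
Quantity falls by |ΔQ| = |102 − 12| = 90.
DWL = ½ · t · |ΔQ| = ½ · 33 · 90 = 1485.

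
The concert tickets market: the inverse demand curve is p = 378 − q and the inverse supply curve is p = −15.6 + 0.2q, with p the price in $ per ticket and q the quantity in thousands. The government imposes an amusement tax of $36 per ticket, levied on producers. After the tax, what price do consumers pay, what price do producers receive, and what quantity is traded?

Rewrite in direct form: qd = 378 − p and qs = 5p + 78.
Without the tax, 378 − p = 5p + 78 gives 6p = 300, so p* = $50 and q* = 328.
With the tax collected from producers, supply shifts: qs = 5(p − 36) + 78.
New equilibrium: consumers pay $80, producers receive $44, q = 298. (Wedge: pb − ps = 36.)

Consumers pay $80; producers receive $44; quantity = 298.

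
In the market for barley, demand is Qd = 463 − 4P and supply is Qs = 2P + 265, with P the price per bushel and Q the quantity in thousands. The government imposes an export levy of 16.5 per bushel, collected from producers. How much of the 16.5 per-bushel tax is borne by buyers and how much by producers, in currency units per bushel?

Buyers bear 5.5 per bushel; producers bear 11 per bushel.

Before the tax: set 463 − 4P = 2P + 265 → P* = 33, Q* = 331.
With the tax collected from producers, supply shifts: Qs = 2(P − 16.5) + 265.
Solving gives Q = 309 with buyers paying 38.5 and producers receiving 22 (the 16.5 wedge).
Burden on buyers: 5.5; on producers: 11. (They sum to 16.5.)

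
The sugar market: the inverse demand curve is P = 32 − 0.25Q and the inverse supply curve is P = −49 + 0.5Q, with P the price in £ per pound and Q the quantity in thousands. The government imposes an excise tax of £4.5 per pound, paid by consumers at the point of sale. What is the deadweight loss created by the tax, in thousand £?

Deadweight loss = £13.5 thousand.

Inverting to Q(P) form: Qd = 128 − 4P; Qs = 2P + 98.
Before the tax: set 128 − 4P = 2P + 98 → P* = £5, Q* = 108.
With the tax collected from consumers, demand (in seller-price terms) shifts: Qd = 128 − 4(P + 4.5).
New equilibrium: consumers pay £6.5, suppliers receive £2, Q = 102. (Wedge: Pb − Ps = 4.5.)
Quantity falls by |ΔQ| = |108 − 102| = 6.
DWL = ½ · t · |ΔQ| = ½ · 4.5 · 6 = £13.5.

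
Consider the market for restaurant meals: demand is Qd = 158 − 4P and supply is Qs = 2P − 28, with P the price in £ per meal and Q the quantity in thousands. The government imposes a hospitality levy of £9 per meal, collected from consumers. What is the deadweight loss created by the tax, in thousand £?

Deadweight loss = £54 thousand.

Without the tax, 158 − 4P = 2P − 28 gives 6P = 186, so P* = £31 and Q* = 34.
With the tax collected from consumers, demand (in seller-price terms) shifts: Qd = 158 − 4(P + 9).
Solving gives Q = 22 with consumers paying £34 and producers receiving £25 (the £9 wedge).
Quantity falls by |ΔQ| = |34 − 22| = 12.
DWL = ½ · t · |ΔQ| = ½ · 9 · 12 = £54.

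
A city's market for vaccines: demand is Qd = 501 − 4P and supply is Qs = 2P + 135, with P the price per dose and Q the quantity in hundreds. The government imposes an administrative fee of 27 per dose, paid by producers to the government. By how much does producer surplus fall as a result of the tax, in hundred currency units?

Without the tax, 501 − 4P = 2P + 135 gives 6P = 366, so P* = 61 and Q* = 257.
With the tax collected from producers, supply shifts: Qs = 2(P − 27) + 135.
New equilibrium: consumers pay 70, producers receive 43, Q = 221. (Wedge: Pb − Ps = 27.)
ΔPS is the trapezoid between Q = 221 and Q = 257 of height 18: ½ · (257 + 221) · 18 = 4302.

Producer surplus falls by 4302 hundred.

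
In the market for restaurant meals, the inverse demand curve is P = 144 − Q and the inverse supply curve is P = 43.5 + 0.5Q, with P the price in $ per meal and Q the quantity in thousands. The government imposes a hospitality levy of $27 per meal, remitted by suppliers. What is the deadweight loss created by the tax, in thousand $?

Deadweight loss = $243 thousand.

Rewrite in direct form: Qd = 144 − P and Qs = 2P − 87.
Before the tax: set 144 − P = 2P − 87 → P* = $77, Q* = 67.
With the tax collected from suppliers, supply shifts: Qs = 2(P − 27) − 87.
New equilibrium: consumers pay $95, suppliers receive $68, Q = 49. (Wedge: Pb − Ps = 27.)
Quantity falls by |ΔQ| = |67 − 49| = 18.
DWL = ½ · t · |ΔQ| = ½ · 27 · 18 = $243.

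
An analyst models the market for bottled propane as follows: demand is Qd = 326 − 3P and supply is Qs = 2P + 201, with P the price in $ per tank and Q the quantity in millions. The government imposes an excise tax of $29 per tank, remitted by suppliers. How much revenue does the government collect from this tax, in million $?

Without the tax, 326 − 3P = 2P + 201 gives 5P = 125, so P* = $25 and Q* = 251.
With the tax collected from suppliers, supply shifts: Qs = 2(P − 29) + 201.
Solving gives Q = 216.2 with buyers paying $36.6 and suppliers receiving $7.6 (the $29 wedge).
Revenue = t · Q = 29 · 216.2 = $6269.8.

Tax revenue = $6269.8 million.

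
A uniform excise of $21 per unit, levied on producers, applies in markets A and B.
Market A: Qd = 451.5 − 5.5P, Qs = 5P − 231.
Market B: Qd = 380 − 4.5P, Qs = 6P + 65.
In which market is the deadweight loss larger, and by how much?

Market A, by $10.5.

Market A: pre-tax P* = $65, Q* = 94; post-tax Q = 39; deadweight loss = $577.5.
Market B: pre-tax P* = $30, Q* = 245; post-tax Q = 191; deadweight loss = $567.
Difference: $577.5 vs $567 → market A is larger by $10.5.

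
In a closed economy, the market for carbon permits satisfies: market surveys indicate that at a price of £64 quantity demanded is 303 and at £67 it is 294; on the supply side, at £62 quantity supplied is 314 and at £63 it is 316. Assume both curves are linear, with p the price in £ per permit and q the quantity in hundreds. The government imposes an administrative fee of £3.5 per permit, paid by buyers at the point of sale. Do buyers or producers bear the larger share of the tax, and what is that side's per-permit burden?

Producers bear the larger share: £2.1 per permit.

Demand slope: (294 − 303)/(67 − 64) = -3, so qd = 495 − 3p.
Supply slope: (316 − 314)/(63 − 62) = 2, so qs = 2p + 190.
Before the tax: set 495 − 3p = 2p + 190 → p* = £61, q* = 312.
With the tax collected from buyers, demand (in seller-price terms) shifts: qd = 495 − 3(p + 3.5).
New equilibrium: buyers pay £62.4, producers receive £58.9, q = 307.8. (Wedge: pb − ps = 3.5.)
Per-permit burden: buyers £1.4, producers £2.1.
Producers take the larger share because supply is less price-elastic here (demand slope 3 vs supply slope 2).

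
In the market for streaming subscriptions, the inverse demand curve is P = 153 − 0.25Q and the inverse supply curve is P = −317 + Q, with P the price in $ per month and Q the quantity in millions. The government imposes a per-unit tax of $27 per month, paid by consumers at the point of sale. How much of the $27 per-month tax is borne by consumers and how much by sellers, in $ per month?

Rewrite in direct form: Qd = 612 − 4P and Qs = P + 317.
Before the tax: set 612 − 4P = P + 317 → P* = $59, Q* = 376.
With the tax collected from consumers, demand (in seller-price terms) shifts: Qd = 612 − 4(P + 27).
Solving gives Q = 354.4 with consumers paying $64.4 and sellers receiving $37.4 (the $27 wedge).
Burden on consumers: $5.4; on sellers: $21.6. (They sum to $27.)
The less price-elastic side of the market bears the larger share of a per-unit tax.

Consumers bear $5.4 per month; sellers bear $21.6 per month.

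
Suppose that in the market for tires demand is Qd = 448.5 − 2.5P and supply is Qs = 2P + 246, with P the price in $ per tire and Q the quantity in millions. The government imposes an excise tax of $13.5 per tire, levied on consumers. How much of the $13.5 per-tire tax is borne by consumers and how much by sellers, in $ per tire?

Without the tax, 448.5 − 2.5P = 2P + 246 gives 4.5P = 202.5, so P* = $45 and Q* = 336.
With the tax collected from consumers, demand (in seller-price terms) shifts: Qd = 448.5 − 2.5(P + 13.5).
New equilibrium: consumers pay $51, sellers receive $37.5, Q = 321. (Wedge: Pb − Ps = 13.5.)
Burden on consumers: $6; on sellers: $7.5. (They sum to $13.5.)
The less price-elastic side of the market bears the larger share of a per-unit tax.

Consumers bear $6 per tire; sellers bear $7.5 per tire.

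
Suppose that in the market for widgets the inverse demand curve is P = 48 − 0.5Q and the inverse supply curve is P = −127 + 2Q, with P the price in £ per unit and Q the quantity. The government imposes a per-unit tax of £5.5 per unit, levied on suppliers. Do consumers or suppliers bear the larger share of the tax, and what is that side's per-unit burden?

Suppliers bear the larger share: £4.4 per unit.

Rewrite in direct form: Qd = 96 − 2P and Qs = 0.5P + 63.5.
Before the tax: set 96 − 2P = 0.5P + 63.5 → P* = £13, Q* = 70.
With the tax collected from suppliers, supply shifts: Qs = 0.5(P − 5.5) + 63.5.
New equilibrium: consumers pay £14.1, suppliers receive £8.6, Q = 67.8. (Wedge: Pb − Ps = 5.5.)
Per-unit burden: consumers £1.1, suppliers £4.4.
Suppliers take the larger share because supply is less price-elastic here (demand slope 2 vs supply slope 0.5).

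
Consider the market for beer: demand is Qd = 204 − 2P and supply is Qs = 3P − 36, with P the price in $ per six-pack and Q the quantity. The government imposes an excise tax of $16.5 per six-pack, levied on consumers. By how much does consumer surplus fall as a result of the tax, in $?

Before the tax: set 204 − 2P = 3P − 36 → P* = $48, Q* = 108.
With the tax collected from consumers, demand (in seller-price terms) shifts: Qd = 204 − 2(P + 16.5).
New equilibrium: consumers pay $57.9, suppliers receive $41.4, Q = 88.2. (Wedge: Pb − Ps = 16.5.)
ΔCS is the trapezoid between Q = 88.2 and Q = 108 of height $9.9: ½ · (108 + 88.2) · 9.9 = $971.19.

Consumer surplus falls by $971.19.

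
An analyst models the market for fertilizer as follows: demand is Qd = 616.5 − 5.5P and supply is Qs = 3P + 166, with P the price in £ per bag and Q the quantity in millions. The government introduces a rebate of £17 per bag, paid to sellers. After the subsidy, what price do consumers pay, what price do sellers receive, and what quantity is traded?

Before the subsidy: set 616.5 − 5.5P = 3P + 166 → P* = £53, Q* = 325.
With a per-unit subsidy paid to sellers, each receives P + 17 per unit sold, so supply becomes Qs = 3(P + 17) + 166.
Solving gives Q = 358 with consumers paying £47 and sellers receiving £64 (the £17 wedge).

Consumers pay £47; sellers receive £64; quantity = 358.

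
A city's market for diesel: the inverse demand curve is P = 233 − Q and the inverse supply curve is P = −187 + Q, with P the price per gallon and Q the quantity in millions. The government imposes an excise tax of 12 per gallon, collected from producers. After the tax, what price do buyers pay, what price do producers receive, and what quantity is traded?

Buyers pay 29; producers receive 17; quantity = 204.

Rewrite in direct form: Qd = 233 − P and Qs = P + 187.
Without the tax, 233 − P = P + 187 gives 2P = 46, so P* = 23 and Q* = 210.
With the tax collected from producers, supply shifts: Qs = (P − 12) + 187.
New equilibrium: buyers pay 29, producers receive 17, Q = 204. (Wedge: Pb − Ps = 12.)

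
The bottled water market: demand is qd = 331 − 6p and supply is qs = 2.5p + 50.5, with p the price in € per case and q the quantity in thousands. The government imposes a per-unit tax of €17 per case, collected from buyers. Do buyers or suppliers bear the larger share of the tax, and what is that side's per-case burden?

Without the tax, 331 − 6p = 2.5p + 50.5 gives 8.5p = 280.5, so p* = €33 and q* = 133.
With the tax collected from buyers, demand (in seller-price terms) shifts: qd = 331 − 6(p + 17).
Solving gives q = 103 with buyers paying €38 and suppliers receiving €21 (the €17 wedge).
Per-case burden: buyers €5, suppliers €12.
Suppliers take the larger share because supply is less price-elastic here (demand slope 6 vs supply slope 2.5).
The less price-elastic side of the market bears the larger share of a per-unit tax.

Suppliers bear the larger share: €12 per case.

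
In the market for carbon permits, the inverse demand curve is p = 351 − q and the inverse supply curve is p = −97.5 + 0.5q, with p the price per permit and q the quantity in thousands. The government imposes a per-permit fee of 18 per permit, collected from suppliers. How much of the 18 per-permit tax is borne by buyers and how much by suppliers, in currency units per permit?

Buyers bear 12 per permit; suppliers bear 6 per permit.

Rewrite in direct form: qd = 351 − p and qs = 2p + 195.
Without the tax, 351 − p = 2p + 195 gives 3p = 156, so p* = 52 and q* = 299.
With the tax collected from suppliers, supply shifts: qs = 2(p − 18) + 195.
New equilibrium: buyers pay 64, suppliers receive 46, q = 287. (Wedge: pb − ps = 18.)
Burden on buyers: 12; on suppliers: 6. (They sum to 18.)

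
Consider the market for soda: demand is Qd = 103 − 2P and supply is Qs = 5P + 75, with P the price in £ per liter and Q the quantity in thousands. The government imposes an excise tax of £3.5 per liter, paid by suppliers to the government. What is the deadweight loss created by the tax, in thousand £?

Deadweight loss = £8.75 thousand.

Before the tax: set 103 − 2P = 5P + 75 → P* = £4, Q* = 95.
With the tax collected from suppliers, supply shifts: Qs = 5(P − 3.5) + 75.
New equilibrium: consumers pay £6.5, suppliers receive £3, Q = 90. (Wedge: Pb − Ps = 3.5.)
Quantity falls by |ΔQ| = |95 − 90| = 5.
DWL = ½ · t · |ΔQ| = ½ · 3.5 · 5 = £8.75.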